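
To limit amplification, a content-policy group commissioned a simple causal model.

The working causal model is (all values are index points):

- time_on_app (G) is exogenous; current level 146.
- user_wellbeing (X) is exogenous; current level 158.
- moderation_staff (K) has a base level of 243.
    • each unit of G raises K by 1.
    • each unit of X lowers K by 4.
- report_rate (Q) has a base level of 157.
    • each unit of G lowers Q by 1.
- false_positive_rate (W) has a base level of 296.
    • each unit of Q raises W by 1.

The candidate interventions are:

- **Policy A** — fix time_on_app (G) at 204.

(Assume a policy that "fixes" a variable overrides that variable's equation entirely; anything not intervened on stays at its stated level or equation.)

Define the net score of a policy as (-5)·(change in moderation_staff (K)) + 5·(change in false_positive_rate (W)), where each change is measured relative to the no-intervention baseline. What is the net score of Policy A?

-580

Baseline:
  G = 146
  X = 158
  K = 243 + 146 − 4·158 = -243
  Q = 157 − 146 = 11
  W = 296 + 11 = 307
Policy A (G := 204):
  G = 204
  X = 158
  K = 243 + 204 − 4·158 = -185
  Q = 157 − 204 = -47
  W = 296 + (-47) = 249
ΔK = -185 − (-243) = 58; ΔW = 249 − 307 = -58
Score = (-5)·58 + 5·(-58) = -580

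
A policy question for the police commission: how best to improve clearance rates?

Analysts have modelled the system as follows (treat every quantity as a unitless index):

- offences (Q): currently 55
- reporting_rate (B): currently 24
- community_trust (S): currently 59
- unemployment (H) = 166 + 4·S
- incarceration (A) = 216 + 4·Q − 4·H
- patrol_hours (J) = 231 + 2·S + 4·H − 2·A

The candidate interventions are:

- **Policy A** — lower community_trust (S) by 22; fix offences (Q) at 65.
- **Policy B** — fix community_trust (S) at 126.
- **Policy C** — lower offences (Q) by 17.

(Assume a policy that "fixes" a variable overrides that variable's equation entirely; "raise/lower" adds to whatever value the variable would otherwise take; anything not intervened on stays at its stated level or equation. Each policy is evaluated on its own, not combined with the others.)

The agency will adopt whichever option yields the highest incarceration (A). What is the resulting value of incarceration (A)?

Policy A (S − 22, Q := 65):
  Q = 65
  S = 59 − 22 = 37
  H = 166 + 4·37 = 314
  A = 216 + 4·65 − 4·314 = -780
Policy B (S := 126):
  Q = 55
  S = 126
  H = 166 + 4·126 = 670
  A = 216 + 4·55 − 4·670 = -2244
Policy C (Q − 17):
  Q = 55 − 17 = 38
  S = 59
  H = 166 + 4·59 = 402
  A = 216 + 4·38 − 4·402 = -1240
Comparing — Policy A: A=-780, Policy B: A=-2244, Policy C: A=-1240. Highest is -780 (Policy A).

-780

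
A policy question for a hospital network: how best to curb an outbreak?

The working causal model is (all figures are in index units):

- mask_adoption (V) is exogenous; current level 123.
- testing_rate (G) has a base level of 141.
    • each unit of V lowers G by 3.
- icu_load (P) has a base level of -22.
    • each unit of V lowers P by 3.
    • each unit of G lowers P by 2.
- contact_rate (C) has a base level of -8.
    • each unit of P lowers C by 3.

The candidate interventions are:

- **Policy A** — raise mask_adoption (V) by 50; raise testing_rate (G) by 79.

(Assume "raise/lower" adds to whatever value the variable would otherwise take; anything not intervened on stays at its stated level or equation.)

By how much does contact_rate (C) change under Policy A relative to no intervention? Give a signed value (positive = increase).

Baseline:
  V = 123
  G = 141 − 3·123 = -228
  P = -22 − 3·123 − 2·(-228) = 65
  C = -8 − 3·65 = -203
Policy A (V + 50, G + 79):
  V = 123 + 50 = 173
  G = 141 − 3·173 (+79 from intervention) = -299
  P = -22 − 3·173 − 2·(-299) = 57
  C = -8 − 3·57 = -179
Change in C: -179 − (-203) = 24

24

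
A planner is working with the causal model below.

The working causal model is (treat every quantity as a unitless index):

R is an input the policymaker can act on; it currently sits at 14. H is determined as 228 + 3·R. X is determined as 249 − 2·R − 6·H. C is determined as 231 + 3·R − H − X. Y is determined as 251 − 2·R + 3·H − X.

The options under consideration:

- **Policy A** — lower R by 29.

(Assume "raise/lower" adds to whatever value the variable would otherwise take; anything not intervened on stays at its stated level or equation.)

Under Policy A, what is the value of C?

822

Policy A (R − 29):
  R = 14 − 29 = -15
  H = 228 + 3·(-15) = 183
  X = 249 − 2·(-15) − 6·183 = -819
  C = 231 + 3·(-15) − 183 − (-819) = 822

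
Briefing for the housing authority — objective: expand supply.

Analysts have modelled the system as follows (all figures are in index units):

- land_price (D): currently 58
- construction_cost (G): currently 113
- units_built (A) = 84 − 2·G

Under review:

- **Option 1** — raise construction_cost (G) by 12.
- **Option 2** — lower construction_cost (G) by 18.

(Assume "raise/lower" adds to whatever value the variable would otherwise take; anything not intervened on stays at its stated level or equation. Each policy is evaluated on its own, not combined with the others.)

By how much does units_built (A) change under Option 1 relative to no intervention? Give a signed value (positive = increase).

Baseline:
  G = 113
  A = 84 − 2·113 = -142
Option 1 (G + 12):
  G = 113 + 12 = 125
  A = 84 − 2·125 = -166
Change in A: -166 − (-142) = -24

-24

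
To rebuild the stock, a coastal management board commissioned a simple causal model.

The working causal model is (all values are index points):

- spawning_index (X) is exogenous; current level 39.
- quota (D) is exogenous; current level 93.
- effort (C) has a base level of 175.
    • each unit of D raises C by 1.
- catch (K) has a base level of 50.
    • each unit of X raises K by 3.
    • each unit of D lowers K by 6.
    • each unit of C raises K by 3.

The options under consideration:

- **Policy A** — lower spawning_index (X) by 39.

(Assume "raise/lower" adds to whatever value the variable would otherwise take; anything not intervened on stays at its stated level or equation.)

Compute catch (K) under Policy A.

296

Policy A (X − 39):
  X = 39 − 39 = 0
  D = 93
  C = 175 + 93 = 268
  K = 50 + 3·0 − 6·93 + 3·268 = 296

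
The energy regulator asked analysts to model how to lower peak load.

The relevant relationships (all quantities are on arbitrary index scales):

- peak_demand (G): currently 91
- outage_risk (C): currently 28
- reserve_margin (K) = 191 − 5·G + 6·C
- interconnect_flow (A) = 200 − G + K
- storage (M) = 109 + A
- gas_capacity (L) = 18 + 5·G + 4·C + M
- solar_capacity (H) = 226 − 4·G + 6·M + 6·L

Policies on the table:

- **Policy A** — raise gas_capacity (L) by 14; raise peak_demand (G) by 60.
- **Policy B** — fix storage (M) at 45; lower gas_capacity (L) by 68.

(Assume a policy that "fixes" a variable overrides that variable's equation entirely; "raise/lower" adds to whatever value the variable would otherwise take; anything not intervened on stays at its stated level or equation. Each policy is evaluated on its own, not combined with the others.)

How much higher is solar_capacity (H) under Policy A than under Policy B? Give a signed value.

Policy A (L + 14, G + 60):
  G = 91 + 60 = 151
  C = 28
  K = 191 − 5·151 + 6·28 = -396
  A = 200 − 151 + (-396) = -347
  M = 109 + (-347) = -238
  L = 18 + 5·151 + 4·28 + (-238) (+14 from intervention) = 661
  H = 226 − 4·151 + 6·(-238) + 6·661 = 2160
Policy B (M := 45, L − 68):
  G = 91
  C = 28
  K = 191 − 5·91 + 6·28 = -96
  A = 200 − 91 + (-96) = 13
  M = 45
  L = 18 + 5·91 + 4·28 + 45 (−68 from intervention) = 562
  H = 226 − 4·91 + 6·45 + 6·562 = 3504
H: 2160 − 3504 = -1344

-1344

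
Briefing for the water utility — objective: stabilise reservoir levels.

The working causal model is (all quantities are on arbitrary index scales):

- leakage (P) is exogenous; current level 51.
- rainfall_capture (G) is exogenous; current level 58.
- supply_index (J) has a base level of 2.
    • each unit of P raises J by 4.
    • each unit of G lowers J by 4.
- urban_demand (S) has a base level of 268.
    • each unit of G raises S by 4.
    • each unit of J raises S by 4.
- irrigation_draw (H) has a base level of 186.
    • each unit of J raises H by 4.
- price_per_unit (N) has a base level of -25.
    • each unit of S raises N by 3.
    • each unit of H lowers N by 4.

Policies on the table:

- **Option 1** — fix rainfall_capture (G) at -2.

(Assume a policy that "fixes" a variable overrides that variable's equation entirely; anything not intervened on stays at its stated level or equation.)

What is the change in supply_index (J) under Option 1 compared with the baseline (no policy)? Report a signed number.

Baseline:
  P = 51
  G = 58
  J = 2 + 4·51 − 4·58 = -26
Option 1 (G := -2):
  P = 51
  G = -2
  J = 2 + 4·51 − 4·(-2) = 214
Change in J: 214 − (-26) = 240

240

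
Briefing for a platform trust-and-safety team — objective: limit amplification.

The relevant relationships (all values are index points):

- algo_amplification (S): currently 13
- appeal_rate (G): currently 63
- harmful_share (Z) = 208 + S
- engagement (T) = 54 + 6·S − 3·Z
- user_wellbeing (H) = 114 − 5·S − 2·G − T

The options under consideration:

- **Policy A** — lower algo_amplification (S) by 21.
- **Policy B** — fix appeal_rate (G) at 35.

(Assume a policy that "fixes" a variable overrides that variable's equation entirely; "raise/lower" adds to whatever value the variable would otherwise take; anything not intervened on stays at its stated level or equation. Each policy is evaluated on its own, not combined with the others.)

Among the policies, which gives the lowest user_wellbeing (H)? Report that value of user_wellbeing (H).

Policy A (S − 21):
  S = 13 − 21 = -8
  G = 63
  Z = 208 + (-8) = 200
  T = 54 + 6·(-8) − 3·200 = -594
  H = 114 − 5·(-8) − 2·63 − (-594) = 622
Policy B (G := 35):
  S = 13
  G = 35
  Z = 208 + 13 = 221
  T = 54 + 6·13 − 3·221 = -531
  H = 114 − 5·13 − 2·35 − (-531) = 510
Comparing — Policy A: H=622, Policy B: H=510. Lowest is 510 (Policy B).

510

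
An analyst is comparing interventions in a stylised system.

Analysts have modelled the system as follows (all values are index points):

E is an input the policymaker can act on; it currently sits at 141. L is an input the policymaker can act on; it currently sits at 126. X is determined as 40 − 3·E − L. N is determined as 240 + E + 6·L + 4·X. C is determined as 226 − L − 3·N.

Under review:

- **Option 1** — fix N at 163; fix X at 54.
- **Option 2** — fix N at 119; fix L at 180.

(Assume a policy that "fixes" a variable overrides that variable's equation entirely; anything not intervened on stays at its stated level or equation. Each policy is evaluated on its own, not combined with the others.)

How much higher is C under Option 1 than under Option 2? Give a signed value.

-78

Option 1 (N := 163, X := 54):
  E = 141
  L = 126
  X = 54
  N = 163
  C = 226 − 126 − 3·163 = -389
Option 2 (N := 119, L := 180):
  E = 141
  L = 180
  X = 40 − 3·141 − 180 = -563
  N = 119
  C = 226 − 180 − 3·119 = -311
C: -389 − (-311) = -78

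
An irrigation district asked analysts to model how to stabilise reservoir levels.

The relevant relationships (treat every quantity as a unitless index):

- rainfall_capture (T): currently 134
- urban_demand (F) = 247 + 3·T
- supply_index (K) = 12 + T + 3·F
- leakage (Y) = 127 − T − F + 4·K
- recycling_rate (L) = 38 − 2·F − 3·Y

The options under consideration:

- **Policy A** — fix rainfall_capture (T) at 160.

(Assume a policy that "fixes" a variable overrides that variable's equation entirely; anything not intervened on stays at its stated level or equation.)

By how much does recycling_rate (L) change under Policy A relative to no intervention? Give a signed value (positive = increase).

Baseline:
  T = 134
  F = 247 + 3·134 = 649
  K = 12 + 134 + 3·649 = 2093
  Y = 127 − 134 − 649 + 4·2093 = 7716
  L = 38 − 2·649 − 3·7716 = -24408
Policy A (T := 160):
  T = 160
  F = 247 + 3·160 = 727
  K = 12 + 160 + 3·727 = 2353
  Y = 127 − 160 − 727 + 4·2353 = 8652
  L = 38 − 2·727 − 3·8652 = -27372
Change in L: -27372 − (-24408) = -2964

-2964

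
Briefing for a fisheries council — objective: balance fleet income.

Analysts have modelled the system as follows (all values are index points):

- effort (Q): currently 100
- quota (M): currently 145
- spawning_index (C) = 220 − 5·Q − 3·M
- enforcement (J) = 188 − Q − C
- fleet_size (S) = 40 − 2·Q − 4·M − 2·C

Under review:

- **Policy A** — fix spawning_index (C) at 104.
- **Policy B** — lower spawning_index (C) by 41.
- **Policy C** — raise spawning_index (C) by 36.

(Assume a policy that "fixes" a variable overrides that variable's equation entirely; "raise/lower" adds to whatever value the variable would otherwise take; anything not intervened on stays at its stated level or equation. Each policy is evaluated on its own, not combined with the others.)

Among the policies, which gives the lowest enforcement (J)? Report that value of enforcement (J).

Policy A (C := 104):
  Q = 100
  M = 145
  C = 104
  J = 188 − 100 − 104 = -16
Policy B (C − 41):
  Q = 100
  M = 145
  C = 220 − 5·100 − 3·145 (−41 from intervention) = -756
  J = 188 − 100 − (-756) = 844
Policy C (C + 36):
  Q = 100
  M = 145
  C = 220 − 5·100 − 3·145 (+36 from intervention) = -679
  J = 188 − 100 − (-679) = 767
Comparing — Policy A: J=-16, Policy B: J=844, Policy C: J=767. Lowest is -16 (Policy A).

-16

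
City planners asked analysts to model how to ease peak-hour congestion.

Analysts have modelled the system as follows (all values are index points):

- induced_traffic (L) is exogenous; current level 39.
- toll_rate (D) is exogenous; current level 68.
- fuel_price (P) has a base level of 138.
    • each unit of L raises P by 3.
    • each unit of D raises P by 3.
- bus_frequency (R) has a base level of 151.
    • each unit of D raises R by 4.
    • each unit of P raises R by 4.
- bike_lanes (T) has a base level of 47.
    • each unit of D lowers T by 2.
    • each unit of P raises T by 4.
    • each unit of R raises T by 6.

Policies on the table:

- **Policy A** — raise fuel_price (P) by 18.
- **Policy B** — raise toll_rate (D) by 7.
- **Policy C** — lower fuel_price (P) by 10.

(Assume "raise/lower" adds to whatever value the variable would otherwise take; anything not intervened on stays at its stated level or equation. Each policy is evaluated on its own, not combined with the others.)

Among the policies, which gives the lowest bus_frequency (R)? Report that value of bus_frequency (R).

2219

Policy A (P + 18):
  L = 39
  D = 68
  P = 138 + 3·39 + 3·68 (+18 from intervention) = 477
  R = 151 + 4·68 + 4·477 = 2331
Policy B (D + 7):
  L = 39
  D = 68 + 7 = 75
  P = 138 + 3·39 + 3·75 = 480
  R = 151 + 4·75 + 4·480 = 2371
Policy C (P − 10):
  L = 39
  D = 68
  P = 138 + 3·39 + 3·68 (−10 from intervention) = 449
  R = 151 + 4·68 + 4·449 = 2219
Comparing — Policy A: R=2331, Policy B: R=2371, Policy C: R=2219. Lowest is 2219 (Policy C).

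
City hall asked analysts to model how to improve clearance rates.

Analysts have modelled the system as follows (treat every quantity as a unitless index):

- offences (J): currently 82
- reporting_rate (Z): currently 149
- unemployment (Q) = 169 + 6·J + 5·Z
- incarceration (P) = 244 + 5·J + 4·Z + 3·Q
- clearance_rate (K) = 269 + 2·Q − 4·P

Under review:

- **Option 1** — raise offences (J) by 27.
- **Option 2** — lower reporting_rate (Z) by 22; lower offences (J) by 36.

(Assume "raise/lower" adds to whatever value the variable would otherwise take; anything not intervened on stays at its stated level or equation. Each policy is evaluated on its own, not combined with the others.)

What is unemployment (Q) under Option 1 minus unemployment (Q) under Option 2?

Option 1 (J + 27):
  J = 82 + 27 = 109
  Z = 149
  Q = 169 + 6·109 + 5·149 = 1568
Option 2 (Z − 22, J − 36):
  J = 82 − 36 = 46
  Z = 149 − 22 = 127
  Q = 169 + 6·46 + 5·127 = 1080
Q: 1568 − 1080 = 488

488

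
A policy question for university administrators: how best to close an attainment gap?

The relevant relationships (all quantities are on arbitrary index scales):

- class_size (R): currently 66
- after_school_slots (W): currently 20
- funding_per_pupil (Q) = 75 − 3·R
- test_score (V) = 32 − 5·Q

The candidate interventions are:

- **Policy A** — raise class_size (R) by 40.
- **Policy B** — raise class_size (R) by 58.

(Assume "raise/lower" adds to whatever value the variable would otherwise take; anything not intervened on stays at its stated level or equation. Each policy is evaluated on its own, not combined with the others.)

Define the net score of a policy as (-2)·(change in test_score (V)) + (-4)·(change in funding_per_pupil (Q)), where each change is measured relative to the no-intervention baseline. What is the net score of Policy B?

Baseline:
  R = 66
  Q = 75 − 3·66 = -123
  V = 32 − 5·(-123) = 647
Policy B (R + 58):
  R = 66 + 58 = 124
  Q = 75 − 3·124 = -297
  V = 32 − 5·(-297) = 1517
ΔV = 1517 − 647 = 870; ΔQ = -297 − (-123) = -174
Score = (-2)·870 + (-4)·(-174) = -1044

-1044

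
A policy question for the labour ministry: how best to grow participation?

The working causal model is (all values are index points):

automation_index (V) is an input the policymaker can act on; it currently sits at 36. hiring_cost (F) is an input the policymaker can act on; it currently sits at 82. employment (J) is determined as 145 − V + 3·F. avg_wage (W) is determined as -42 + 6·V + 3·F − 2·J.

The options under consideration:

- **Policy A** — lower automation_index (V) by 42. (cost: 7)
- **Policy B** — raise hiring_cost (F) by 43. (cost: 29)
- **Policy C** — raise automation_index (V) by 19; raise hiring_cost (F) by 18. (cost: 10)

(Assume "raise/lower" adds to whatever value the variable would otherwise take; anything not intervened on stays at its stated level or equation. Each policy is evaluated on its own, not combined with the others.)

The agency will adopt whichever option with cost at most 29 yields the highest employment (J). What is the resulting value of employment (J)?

Policy A (V − 42):
  V = 36 − 42 = -6
  F = 82
  J = 145 − (-6) + 3·82 = 397
Policy B (F + 43):
  V = 36
  F = 82 + 43 = 125
  J = 145 − 36 + 3·125 = 484
Policy C (V + 19, F + 18):
  V = 36 + 19 = 55
  F = 82 + 18 = 100
  J = 145 − 55 + 3·100 = 390
Comparing — Policy A: J=397, Policy B: J=484, Policy C: J=390. Highest is 484 (Policy B).

484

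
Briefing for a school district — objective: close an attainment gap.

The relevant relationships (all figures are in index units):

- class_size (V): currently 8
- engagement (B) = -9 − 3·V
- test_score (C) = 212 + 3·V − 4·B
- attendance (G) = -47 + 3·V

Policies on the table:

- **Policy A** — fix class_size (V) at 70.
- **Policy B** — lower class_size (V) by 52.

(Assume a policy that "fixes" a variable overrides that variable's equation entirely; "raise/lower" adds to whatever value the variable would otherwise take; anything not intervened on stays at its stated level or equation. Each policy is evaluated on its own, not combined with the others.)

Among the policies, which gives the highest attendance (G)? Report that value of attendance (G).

163

Policy A (V := 70):
  V = 70
  G = -47 + 3·70 = 163
Policy B (V − 52):
  V = 8 − 52 = -44
  G = -47 + 3·(-44) = -179
Comparing — Policy A: G=163, Policy B: G=-179. Highest is 163 (Policy A).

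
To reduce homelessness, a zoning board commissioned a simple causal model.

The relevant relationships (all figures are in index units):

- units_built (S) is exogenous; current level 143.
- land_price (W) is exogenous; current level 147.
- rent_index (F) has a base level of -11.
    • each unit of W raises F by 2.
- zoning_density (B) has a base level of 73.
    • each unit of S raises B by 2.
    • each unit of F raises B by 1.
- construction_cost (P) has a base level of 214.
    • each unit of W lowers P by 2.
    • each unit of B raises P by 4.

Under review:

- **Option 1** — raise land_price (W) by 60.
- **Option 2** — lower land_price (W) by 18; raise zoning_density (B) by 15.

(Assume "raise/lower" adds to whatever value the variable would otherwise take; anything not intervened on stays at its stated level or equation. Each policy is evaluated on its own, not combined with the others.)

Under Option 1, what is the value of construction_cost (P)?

Option 1 (W + 60):
  S = 143
  W = 147 + 60 = 207
  F = -11 + 2·207 = 403
  B = 73 + 2·143 + 403 = 762
  P = 214 − 2·207 + 4·762 = 2848

2848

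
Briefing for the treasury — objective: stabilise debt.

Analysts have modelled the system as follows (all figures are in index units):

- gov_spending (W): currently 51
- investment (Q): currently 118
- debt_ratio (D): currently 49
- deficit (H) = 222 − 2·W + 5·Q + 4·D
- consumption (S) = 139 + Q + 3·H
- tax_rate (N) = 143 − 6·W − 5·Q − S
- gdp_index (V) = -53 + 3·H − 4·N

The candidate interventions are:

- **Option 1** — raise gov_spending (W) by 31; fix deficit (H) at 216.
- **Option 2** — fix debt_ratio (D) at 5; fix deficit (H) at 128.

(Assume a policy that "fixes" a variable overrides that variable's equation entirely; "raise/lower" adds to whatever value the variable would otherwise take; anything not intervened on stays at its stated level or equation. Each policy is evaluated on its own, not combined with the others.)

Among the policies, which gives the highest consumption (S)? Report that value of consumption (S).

Option 1 (W + 31, H := 216):
  W = 51 + 31 = 82
  Q = 118
  D = 49
  H = 216
  S = 139 + 118 + 3·216 = 905
Option 2 (D := 5, H := 128):
  W = 51
  Q = 118
  D = 5
  H = 128
  S = 139 + 118 + 3·128 = 641
Comparing — Option 1: S=905, Option 2: S=641. Highest is 905 (Option 1).

905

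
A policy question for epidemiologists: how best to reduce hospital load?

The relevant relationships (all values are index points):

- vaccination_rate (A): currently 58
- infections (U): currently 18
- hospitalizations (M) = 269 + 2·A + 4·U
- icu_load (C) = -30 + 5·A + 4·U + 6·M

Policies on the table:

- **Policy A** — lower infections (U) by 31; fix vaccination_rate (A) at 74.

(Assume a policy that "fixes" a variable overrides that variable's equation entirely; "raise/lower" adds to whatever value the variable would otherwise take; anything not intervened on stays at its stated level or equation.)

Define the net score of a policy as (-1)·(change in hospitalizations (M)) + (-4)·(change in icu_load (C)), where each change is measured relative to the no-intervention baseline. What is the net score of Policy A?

2476

Baseline:
  A = 58
  U = 18
  M = 269 + 2·58 + 4·18 = 457
  C = -30 + 5·58 + 4·18 + 6·457 = 3074
Policy A (U − 31, A := 74):
  A = 74
  U = 18 − 31 = -13
  M = 269 + 2·74 + 4·(-13) = 365
  C = -30 + 5·74 + 4·(-13) + 6·365 = 2478
ΔM = 365 − 457 = -92; ΔC = 2478 − 3074 = -596
Score = (-1)·(-92) + (-4)·(-596) = 2476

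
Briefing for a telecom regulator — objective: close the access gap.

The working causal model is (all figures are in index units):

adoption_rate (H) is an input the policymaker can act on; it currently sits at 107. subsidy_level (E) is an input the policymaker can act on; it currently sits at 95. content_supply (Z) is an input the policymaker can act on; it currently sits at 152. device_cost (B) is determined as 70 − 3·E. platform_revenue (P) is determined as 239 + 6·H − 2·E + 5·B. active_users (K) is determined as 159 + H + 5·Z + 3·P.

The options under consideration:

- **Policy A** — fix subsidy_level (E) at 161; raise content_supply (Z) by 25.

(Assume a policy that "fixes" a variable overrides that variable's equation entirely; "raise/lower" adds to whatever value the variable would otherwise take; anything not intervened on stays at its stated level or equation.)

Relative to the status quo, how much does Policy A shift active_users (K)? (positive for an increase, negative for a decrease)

Baseline:
  H = 107
  E = 95
  Z = 152
  B = 70 − 3·95 = -215
  P = 239 + 6·107 − 2·95 + 5·(-215) = -384
  K = 159 + 107 + 5·152 + 3·(-384) = -126
Policy A (E := 161, Z + 25):
  H = 107
  E = 161
  Z = 152 + 25 = 177
  B = 70 − 3·161 = -413
  P = 239 + 6·107 − 2·161 + 5·(-413) = -1506
  K = 159 + 107 + 5·177 + 3·(-1506) = -3367
Change in K: -3367 − (-126) = -3241

-3241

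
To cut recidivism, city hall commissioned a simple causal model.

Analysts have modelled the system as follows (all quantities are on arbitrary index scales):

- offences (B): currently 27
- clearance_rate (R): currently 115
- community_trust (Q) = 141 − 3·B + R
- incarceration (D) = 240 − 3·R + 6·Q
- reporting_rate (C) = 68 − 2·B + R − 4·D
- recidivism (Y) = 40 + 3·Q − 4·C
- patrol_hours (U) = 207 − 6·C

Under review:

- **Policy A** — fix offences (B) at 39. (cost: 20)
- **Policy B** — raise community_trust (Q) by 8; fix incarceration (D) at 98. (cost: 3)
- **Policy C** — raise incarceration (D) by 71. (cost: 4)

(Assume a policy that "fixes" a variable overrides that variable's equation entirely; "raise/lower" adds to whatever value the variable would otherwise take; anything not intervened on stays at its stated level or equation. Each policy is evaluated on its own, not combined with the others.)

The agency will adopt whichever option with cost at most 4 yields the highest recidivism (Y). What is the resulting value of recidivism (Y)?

Policy B (Q + 8, D := 98):
  B = 27
  R = 115
  Q = 141 − 3·27 + 115 (+8 from intervention) = 183
  D = 98
  C = 68 − 2·27 + 115 − 4·98 = -263
  Y = 40 + 3·183 − 4·(-263) = 1641
Policy C (D + 71):
  B = 27
  R = 115
  Q = 141 − 3·27 + 115 = 175
  D = 240 − 3·115 + 6·175 (+71 from intervention) = 1016
  C = 68 − 2·27 + 115 − 4·1016 = -3935
  Y = 40 + 3·175 − 4·(-3935) = 16305
Comparing — Policy B: Y=1641, Policy C: Y=16305. Highest is 16305 (Policy C).

16305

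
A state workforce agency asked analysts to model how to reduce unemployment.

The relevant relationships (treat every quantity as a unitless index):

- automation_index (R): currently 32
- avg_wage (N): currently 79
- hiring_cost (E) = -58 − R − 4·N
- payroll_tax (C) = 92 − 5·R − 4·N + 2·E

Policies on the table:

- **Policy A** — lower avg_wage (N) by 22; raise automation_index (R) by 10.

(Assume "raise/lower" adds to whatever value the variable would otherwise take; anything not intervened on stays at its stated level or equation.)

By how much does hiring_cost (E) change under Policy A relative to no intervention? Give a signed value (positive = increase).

Baseline:
  R = 32
  N = 79
  E = -58 − 32 − 4·79 = -406
Policy A (N − 22, R + 10):
  R = 32 + 10 = 42
  N = 79 − 22 = 57
  E = -58 − 42 − 4·57 = -328
Change in E: -328 − (-406) = 78

78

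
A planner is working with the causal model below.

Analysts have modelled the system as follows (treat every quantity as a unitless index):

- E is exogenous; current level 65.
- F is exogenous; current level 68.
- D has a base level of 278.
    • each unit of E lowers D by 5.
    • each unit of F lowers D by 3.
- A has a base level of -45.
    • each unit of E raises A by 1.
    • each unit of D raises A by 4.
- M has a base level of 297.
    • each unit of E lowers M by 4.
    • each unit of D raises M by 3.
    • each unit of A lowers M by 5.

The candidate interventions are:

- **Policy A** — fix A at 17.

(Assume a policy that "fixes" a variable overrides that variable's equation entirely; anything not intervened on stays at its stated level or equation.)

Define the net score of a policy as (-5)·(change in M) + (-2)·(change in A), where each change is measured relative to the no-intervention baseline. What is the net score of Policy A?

23023

Baseline:
  E = 65
  F = 68
  D = 278 − 5·65 − 3·68 = -251
  A = -45 + 65 + 4·(-251) = -984
  M = 297 − 4·65 + 3·(-251) − 5·(-984) = 4204
Policy A (A := 17):
  E = 65
  F = 68
  D = 278 − 5·65 − 3·68 = -251
  A = 17
  M = 297 − 4·65 + 3·(-251) − 5·17 = -801
ΔM = -801 − 4204 = -5005; ΔA = 17 − (-984) = 1001
Score = (-5)·(-5005) + (-2)·1001 = 23023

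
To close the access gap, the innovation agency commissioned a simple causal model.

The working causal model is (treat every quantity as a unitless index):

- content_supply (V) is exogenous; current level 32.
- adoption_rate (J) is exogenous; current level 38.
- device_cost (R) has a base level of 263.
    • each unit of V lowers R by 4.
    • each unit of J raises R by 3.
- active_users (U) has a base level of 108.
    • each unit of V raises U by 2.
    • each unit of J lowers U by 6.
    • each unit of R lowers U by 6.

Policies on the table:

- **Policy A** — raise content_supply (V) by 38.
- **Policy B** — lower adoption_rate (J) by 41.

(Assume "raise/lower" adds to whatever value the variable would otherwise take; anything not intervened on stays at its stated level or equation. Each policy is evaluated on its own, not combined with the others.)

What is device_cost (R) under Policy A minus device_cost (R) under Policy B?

-29

Policy A (V + 38):
  V = 32 + 38 = 70
  J = 38
  R = 263 − 4·70 + 3·38 = 97
Policy B (J − 41):
  V = 32
  J = 38 − 41 = -3
  R = 263 − 4·32 + 3·(-3) = 126
R: 97 − 126 = -29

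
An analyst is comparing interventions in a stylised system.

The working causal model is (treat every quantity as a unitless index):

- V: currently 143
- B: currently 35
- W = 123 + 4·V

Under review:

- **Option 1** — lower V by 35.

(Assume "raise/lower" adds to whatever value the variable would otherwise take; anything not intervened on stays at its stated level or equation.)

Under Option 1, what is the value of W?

555

Option 1 (V − 35):
  V = 143 − 35 = 108
  W = 123 + 4·108 = 555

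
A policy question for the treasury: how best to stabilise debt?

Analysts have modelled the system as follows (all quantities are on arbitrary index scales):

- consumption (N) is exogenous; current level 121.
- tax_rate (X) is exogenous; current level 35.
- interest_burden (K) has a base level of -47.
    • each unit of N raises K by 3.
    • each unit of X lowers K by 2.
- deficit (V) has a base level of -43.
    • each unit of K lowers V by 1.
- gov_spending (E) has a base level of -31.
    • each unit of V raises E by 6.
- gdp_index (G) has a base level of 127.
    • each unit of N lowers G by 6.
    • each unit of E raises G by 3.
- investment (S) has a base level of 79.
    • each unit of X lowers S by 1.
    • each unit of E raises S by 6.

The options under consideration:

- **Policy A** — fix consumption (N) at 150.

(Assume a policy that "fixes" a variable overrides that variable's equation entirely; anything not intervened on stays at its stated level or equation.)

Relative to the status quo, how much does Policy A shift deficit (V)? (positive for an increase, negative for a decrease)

-87

Baseline:
  N = 121
  X = 35
  K = -47 + 3·121 − 2·35 = 246
  V = -43 − 246 = -289
Policy A (N := 150):
  N = 150
  X = 35
  K = -47 + 3·150 − 2·35 = 333
  V = -43 − 333 = -376
Change in V: -376 − (-289) = -87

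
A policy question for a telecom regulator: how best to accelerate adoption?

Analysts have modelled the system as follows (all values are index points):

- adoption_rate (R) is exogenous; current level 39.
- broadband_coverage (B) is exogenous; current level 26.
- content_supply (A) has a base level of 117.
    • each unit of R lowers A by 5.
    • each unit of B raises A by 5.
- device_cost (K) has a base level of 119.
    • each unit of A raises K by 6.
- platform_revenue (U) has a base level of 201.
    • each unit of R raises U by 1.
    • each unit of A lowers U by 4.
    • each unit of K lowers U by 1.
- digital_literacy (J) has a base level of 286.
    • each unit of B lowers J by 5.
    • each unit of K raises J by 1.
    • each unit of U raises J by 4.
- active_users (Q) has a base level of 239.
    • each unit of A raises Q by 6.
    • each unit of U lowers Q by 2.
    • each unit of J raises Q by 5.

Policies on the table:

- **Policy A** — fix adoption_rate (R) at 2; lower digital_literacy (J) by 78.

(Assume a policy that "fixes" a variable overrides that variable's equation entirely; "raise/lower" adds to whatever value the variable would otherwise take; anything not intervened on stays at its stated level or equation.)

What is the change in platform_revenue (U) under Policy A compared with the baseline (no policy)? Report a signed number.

-1887

Baseline:
  R = 39
  B = 26
  A = 117 − 5·39 + 5·26 = 52
  K = 119 + 6·52 = 431
  U = 201 + 39 − 4·52 − 431 = -399
Policy A (R := 2, J − 78):
  R = 2
  B = 26
  A = 117 − 5·2 + 5·26 = 237
  K = 119 + 6·237 = 1541
  U = 201 + 2 − 4·237 − 1541 = -2286
Change in U: -2286 − (-399) = -1887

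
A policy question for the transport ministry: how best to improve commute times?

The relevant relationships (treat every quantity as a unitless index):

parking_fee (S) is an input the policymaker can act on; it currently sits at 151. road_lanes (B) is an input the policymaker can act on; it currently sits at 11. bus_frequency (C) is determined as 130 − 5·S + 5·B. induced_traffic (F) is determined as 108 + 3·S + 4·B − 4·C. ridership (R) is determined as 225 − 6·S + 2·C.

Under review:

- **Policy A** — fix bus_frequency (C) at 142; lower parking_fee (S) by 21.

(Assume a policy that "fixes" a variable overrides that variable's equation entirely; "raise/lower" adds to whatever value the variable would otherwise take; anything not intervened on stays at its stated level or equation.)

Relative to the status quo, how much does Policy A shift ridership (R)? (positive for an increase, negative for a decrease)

Baseline:
  S = 151
  B = 11
  C = 130 − 5·151 + 5·11 = -570
  R = 225 − 6·151 + 2·(-570) = -1821
Policy A (C := 142, S − 21):
  S = 151 − 21 = 130
  B = 11
  C = 142
  R = 225 − 6·130 + 2·142 = -271
Change in R: -271 − (-1821) = 1550

1550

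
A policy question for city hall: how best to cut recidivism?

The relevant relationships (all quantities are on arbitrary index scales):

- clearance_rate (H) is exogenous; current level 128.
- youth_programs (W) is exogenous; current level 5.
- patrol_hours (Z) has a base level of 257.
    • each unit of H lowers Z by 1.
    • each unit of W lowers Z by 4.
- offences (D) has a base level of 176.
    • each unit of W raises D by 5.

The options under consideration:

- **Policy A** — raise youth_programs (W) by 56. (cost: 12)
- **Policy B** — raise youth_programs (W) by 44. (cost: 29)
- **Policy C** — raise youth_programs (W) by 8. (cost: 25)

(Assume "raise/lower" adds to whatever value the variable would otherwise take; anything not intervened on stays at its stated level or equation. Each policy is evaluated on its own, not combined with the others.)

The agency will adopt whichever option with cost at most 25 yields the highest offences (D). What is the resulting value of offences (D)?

481

Policy A (W + 56):
  W = 5 + 56 = 61
  D = 176 + 5·61 = 481
Policy C (W + 8):
  W = 5 + 8 = 13
  D = 176 + 5·13 = 241
Comparing — Policy A: D=481, Policy C: D=241. Highest is 481 (Policy A).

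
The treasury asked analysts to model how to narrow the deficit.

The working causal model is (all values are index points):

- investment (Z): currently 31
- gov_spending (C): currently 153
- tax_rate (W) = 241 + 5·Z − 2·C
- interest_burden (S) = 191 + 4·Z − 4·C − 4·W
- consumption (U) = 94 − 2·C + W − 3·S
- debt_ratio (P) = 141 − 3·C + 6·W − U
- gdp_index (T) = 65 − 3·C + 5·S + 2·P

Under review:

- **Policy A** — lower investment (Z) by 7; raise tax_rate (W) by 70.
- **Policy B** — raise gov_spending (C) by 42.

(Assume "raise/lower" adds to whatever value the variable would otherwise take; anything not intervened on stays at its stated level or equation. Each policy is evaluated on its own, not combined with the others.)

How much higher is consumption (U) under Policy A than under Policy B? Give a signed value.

Policy A (Z − 7, W + 70):
  Z = 31 − 7 = 24
  C = 153
  W = 241 + 5·24 − 2·153 (+70 from intervention) = 125
  S = 191 + 4·24 − 4·153 − 4·125 = -825
  U = 94 − 2·153 + 125 − 3·(-825) = 2388
Policy B (C + 42):
  Z = 31
  C = 153 + 42 = 195
  W = 241 + 5·31 − 2·195 = 6
  S = 191 + 4·31 − 4·195 − 4·6 = -489
  U = 94 − 2·195 + 6 − 3·(-489) = 1177
U: 2388 − 1177 = 1211

1211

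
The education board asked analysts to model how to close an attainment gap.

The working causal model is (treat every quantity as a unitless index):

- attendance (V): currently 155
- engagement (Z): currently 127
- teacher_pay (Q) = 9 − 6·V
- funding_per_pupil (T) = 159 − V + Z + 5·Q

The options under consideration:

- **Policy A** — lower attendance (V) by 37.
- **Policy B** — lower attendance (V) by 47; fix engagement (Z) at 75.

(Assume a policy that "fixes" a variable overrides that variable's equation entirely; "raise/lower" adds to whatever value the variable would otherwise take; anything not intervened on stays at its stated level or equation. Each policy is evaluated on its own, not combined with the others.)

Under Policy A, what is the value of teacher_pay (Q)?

Policy A (V − 37):
  V = 155 − 37 = 118
  Q = 9 − 6·118 = -699

-699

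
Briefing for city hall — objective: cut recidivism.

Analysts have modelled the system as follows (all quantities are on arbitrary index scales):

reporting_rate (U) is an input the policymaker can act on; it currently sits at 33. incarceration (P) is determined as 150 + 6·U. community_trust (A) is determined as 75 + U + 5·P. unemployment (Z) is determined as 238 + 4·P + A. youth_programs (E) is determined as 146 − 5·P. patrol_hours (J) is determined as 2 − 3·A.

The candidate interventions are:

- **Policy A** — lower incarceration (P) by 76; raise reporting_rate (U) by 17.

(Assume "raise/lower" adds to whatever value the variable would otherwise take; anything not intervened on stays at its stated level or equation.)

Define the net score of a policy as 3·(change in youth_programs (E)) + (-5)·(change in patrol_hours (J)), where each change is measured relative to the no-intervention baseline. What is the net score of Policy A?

1815

Baseline:
  U = 33
  P = 150 + 6·33 = 348
  A = 75 + 33 + 5·348 = 1848
  E = 146 − 5·348 = -1594
  J = 2 − 3·1848 = -5542
Policy A (P − 76, U + 17):
  U = 33 + 17 = 50
  P = 150 + 6·50 (−76 from intervention) = 374
  A = 75 + 50 + 5·374 = 1995
  E = 146 − 5·374 = -1724
  J = 2 − 3·1995 = -5983
ΔE = -1724 − (-1594) = -130; ΔJ = -5983 − (-5542) = -441
Score = 3·(-130) + (-5)·(-441) = 1815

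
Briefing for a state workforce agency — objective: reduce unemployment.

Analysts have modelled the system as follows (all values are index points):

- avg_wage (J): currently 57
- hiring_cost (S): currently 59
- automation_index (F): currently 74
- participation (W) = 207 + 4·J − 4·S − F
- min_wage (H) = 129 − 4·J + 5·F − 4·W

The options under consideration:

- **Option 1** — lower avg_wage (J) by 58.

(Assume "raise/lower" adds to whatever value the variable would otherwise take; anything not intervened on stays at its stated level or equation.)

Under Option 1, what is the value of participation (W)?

-107

Option 1 (J − 58):
  J = 57 − 58 = -1
  S = 59
  F = 74
  W = 207 + 4·(-1) − 4·59 − 74 = -107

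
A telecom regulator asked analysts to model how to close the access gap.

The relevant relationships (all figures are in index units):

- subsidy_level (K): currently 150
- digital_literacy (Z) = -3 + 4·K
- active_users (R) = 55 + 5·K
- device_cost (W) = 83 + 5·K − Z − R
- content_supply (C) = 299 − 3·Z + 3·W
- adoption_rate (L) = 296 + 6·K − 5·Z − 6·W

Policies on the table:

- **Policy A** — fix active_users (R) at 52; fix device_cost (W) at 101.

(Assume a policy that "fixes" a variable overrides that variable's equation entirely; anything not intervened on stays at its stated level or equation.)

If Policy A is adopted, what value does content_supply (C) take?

-1189

Policy A (R := 52, W := 101):
  K = 150
  Z = -3 + 4·150 = 597
  R = 52
  W = 101
  C = 299 − 3·597 + 3·101 = -1189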